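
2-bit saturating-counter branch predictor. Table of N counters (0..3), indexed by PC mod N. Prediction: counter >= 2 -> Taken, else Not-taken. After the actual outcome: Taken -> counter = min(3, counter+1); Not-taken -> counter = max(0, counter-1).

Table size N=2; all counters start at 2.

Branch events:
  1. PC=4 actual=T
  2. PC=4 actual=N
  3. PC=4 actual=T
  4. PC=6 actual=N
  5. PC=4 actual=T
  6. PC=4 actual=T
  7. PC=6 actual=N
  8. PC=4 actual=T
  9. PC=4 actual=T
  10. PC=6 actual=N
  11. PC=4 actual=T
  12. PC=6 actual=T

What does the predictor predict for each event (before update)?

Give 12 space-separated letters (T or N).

Ev 1: PC=4 idx=0 pred=T actual=T -> ctr[0]=3
Ev 2: PC=4 idx=0 pred=T actual=N -> ctr[0]=2
Ev 3: PC=4 idx=0 pred=T actual=T -> ctr[0]=3
Ev 4: PC=6 idx=0 pred=T actual=N -> ctr[0]=2
Ev 5: PC=4 idx=0 pred=T actual=T -> ctr[0]=3
Ev 6: PC=4 idx=0 pred=T actual=T -> ctr[0]=3
Ev 7: PC=6 idx=0 pred=T actual=N -> ctr[0]=2
Ev 8: PC=4 idx=0 pred=T actual=T -> ctr[0]=3
Ev 9: PC=4 idx=0 pred=T actual=T -> ctr[0]=3
Ev 10: PC=6 idx=0 pred=T actual=N -> ctr[0]=2
Ev 11: PC=4 idx=0 pred=T actual=T -> ctr[0]=3
Ev 12: PC=6 idx=0 pred=T actual=T -> ctr[0]=3

Answer: T T T T T T T T T T T T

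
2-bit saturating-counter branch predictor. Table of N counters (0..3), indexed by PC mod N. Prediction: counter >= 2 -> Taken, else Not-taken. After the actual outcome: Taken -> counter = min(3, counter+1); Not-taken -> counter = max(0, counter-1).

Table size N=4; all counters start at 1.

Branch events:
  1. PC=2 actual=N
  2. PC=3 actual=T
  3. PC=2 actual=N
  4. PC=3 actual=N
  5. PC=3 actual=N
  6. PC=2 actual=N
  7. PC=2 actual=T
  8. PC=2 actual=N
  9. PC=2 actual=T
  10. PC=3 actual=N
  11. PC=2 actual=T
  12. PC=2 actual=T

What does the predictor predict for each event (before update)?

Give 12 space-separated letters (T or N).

Answer: N N N T N N N N N N N T

Derivation:
Ev 1: PC=2 idx=2 pred=N actual=N -> ctr[2]=0
Ev 2: PC=3 idx=3 pred=N actual=T -> ctr[3]=2
Ev 3: PC=2 idx=2 pred=N actual=N -> ctr[2]=0
Ev 4: PC=3 idx=3 pred=T actual=N -> ctr[3]=1
Ev 5: PC=3 idx=3 pred=N actual=N -> ctr[3]=0
Ev 6: PC=2 idx=2 pred=N actual=N -> ctr[2]=0
Ev 7: PC=2 idx=2 pred=N actual=T -> ctr[2]=1
Ev 8: PC=2 idx=2 pred=N actual=N -> ctr[2]=0
Ev 9: PC=2 idx=2 pred=N actual=T -> ctr[2]=1
Ev 10: PC=3 idx=3 pred=N actual=N -> ctr[3]=0
Ev 11: PC=2 idx=2 pred=N actual=T -> ctr[2]=2
Ev 12: PC=2 idx=2 pred=T actual=T -> ctr[2]=3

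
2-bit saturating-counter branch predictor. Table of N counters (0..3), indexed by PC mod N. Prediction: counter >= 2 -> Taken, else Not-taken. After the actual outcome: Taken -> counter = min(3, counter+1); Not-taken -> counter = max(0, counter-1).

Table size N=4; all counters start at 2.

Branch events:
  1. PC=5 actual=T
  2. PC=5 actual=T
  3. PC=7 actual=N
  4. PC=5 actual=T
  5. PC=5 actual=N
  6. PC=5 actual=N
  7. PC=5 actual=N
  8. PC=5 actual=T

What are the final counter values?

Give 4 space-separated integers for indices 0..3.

Ev 1: PC=5 idx=1 pred=T actual=T -> ctr[1]=3
Ev 2: PC=5 idx=1 pred=T actual=T -> ctr[1]=3
Ev 3: PC=7 idx=3 pred=T actual=N -> ctr[3]=1
Ev 4: PC=5 idx=1 pred=T actual=T -> ctr[1]=3
Ev 5: PC=5 idx=1 pred=T actual=N -> ctr[1]=2
Ev 6: PC=5 idx=1 pred=T actual=N -> ctr[1]=1
Ev 7: PC=5 idx=1 pred=N actual=N -> ctr[1]=0
Ev 8: PC=5 idx=1 pred=N actual=T -> ctr[1]=1

Answer: 2 1 2 1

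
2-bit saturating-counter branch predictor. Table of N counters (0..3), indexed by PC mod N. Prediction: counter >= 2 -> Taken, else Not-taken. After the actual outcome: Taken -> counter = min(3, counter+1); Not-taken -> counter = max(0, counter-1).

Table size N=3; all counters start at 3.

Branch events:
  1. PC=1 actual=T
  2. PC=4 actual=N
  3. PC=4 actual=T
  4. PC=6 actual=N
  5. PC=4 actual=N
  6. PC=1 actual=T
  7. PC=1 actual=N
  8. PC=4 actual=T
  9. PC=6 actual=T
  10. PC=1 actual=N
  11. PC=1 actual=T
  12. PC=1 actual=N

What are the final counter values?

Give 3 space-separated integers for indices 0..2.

Ev 1: PC=1 idx=1 pred=T actual=T -> ctr[1]=3
Ev 2: PC=4 idx=1 pred=T actual=N -> ctr[1]=2
Ev 3: PC=4 idx=1 pred=T actual=T -> ctr[1]=3
Ev 4: PC=6 idx=0 pred=T actual=N -> ctr[0]=2
Ev 5: PC=4 idx=1 pred=T actual=N -> ctr[1]=2
Ev 6: PC=1 idx=1 pred=T actual=T -> ctr[1]=3
Ev 7: PC=1 idx=1 pred=T actual=N -> ctr[1]=2
Ev 8: PC=4 idx=1 pred=T actual=T -> ctr[1]=3
Ev 9: PC=6 idx=0 pred=T actual=T -> ctr[0]=3
Ev 10: PC=1 idx=1 pred=T actual=N -> ctr[1]=2
Ev 11: PC=1 idx=1 pred=T actual=T -> ctr[1]=3
Ev 12: PC=1 idx=1 pred=T actual=N -> ctr[1]=2

Answer: 3 2 3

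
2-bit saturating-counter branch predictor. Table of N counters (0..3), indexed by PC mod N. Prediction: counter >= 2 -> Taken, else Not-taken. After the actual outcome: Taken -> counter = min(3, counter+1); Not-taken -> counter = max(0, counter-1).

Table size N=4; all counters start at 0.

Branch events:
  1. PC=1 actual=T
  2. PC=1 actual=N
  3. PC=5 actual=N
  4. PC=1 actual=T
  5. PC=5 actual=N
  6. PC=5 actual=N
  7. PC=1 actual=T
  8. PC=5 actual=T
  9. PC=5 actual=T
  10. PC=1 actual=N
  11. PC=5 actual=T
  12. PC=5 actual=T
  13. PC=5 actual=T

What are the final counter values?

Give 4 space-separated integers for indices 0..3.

Answer: 0 3 0 0

Derivation:
Ev 1: PC=1 idx=1 pred=N actual=T -> ctr[1]=1
Ev 2: PC=1 idx=1 pred=N actual=N -> ctr[1]=0
Ev 3: PC=5 idx=1 pred=N actual=N -> ctr[1]=0
Ev 4: PC=1 idx=1 pred=N actual=T -> ctr[1]=1
Ev 5: PC=5 idx=1 pred=N actual=N -> ctr[1]=0
Ev 6: PC=5 idx=1 pred=N actual=N -> ctr[1]=0
Ev 7: PC=1 idx=1 pred=N actual=T -> ctr[1]=1
Ev 8: PC=5 idx=1 pred=N actual=T -> ctr[1]=2
Ev 9: PC=5 idx=1 pred=T actual=T -> ctr[1]=3
Ev 10: PC=1 idx=1 pred=T actual=N -> ctr[1]=2
Ev 11: PC=5 idx=1 pred=T actual=T -> ctr[1]=3
Ev 12: PC=5 idx=1 pred=T actual=T -> ctr[1]=3
Ev 13: PC=5 idx=1 pred=T actual=T -> ctr[1]=3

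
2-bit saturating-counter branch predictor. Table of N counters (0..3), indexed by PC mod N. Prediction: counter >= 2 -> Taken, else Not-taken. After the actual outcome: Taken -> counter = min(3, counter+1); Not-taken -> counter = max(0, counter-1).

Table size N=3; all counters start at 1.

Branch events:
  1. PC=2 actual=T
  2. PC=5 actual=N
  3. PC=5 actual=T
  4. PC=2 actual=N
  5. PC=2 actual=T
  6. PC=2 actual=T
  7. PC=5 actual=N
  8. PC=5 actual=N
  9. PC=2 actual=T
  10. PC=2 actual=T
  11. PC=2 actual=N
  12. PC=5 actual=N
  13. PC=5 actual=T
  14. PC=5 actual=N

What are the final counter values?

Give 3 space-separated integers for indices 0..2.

Answer: 1 1 1

Derivation:
Ev 1: PC=2 idx=2 pred=N actual=T -> ctr[2]=2
Ev 2: PC=5 idx=2 pred=T actual=N -> ctr[2]=1
Ev 3: PC=5 idx=2 pred=N actual=T -> ctr[2]=2
Ev 4: PC=2 idx=2 pred=T actual=N -> ctr[2]=1
Ev 5: PC=2 idx=2 pred=N actual=T -> ctr[2]=2
Ev 6: PC=2 idx=2 pred=T actual=T -> ctr[2]=3
Ev 7: PC=5 idx=2 pred=T actual=N -> ctr[2]=2
Ev 8: PC=5 idx=2 pred=T actual=N -> ctr[2]=1
Ev 9: PC=2 idx=2 pred=N actual=T -> ctr[2]=2
Ev 10: PC=2 idx=2 pred=T actual=T -> ctr[2]=3
Ev 11: PC=2 idx=2 pred=T actual=N -> ctr[2]=2
Ev 12: PC=5 idx=2 pred=T actual=N -> ctr[2]=1
Ev 13: PC=5 idx=2 pred=N actual=T -> ctr[2]=2
Ev 14: PC=5 idx=2 pred=T actual=N -> ctr[2]=1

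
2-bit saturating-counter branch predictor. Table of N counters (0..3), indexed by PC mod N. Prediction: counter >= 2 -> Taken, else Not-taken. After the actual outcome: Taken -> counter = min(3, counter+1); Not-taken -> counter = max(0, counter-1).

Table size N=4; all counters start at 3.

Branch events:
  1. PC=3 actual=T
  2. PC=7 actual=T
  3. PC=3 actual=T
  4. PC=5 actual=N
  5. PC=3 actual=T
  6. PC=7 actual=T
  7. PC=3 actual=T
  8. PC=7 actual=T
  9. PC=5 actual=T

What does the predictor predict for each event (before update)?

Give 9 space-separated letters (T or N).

Answer: T T T T T T T T T

Derivation:
Ev 1: PC=3 idx=3 pred=T actual=T -> ctr[3]=3
Ev 2: PC=7 idx=3 pred=T actual=T -> ctr[3]=3
Ev 3: PC=3 idx=3 pred=T actual=T -> ctr[3]=3
Ev 4: PC=5 idx=1 pred=T actual=N -> ctr[1]=2
Ev 5: PC=3 idx=3 pred=T actual=T -> ctr[3]=3
Ev 6: PC=7 idx=3 pred=T actual=T -> ctr[3]=3
Ev 7: PC=3 idx=3 pred=T actual=T -> ctr[3]=3
Ev 8: PC=7 idx=3 pred=T actual=T -> ctr[3]=3
Ev 9: PC=5 idx=1 pred=T actual=T -> ctr[1]=3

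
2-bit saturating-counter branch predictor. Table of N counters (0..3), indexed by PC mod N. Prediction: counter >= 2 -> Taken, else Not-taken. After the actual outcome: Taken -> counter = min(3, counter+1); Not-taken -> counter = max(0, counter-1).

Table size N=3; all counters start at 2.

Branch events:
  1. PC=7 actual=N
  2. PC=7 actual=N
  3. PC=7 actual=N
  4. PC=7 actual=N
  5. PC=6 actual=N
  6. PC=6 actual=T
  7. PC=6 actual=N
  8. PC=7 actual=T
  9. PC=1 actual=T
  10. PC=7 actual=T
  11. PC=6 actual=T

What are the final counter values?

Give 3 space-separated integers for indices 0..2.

Ev 1: PC=7 idx=1 pred=T actual=N -> ctr[1]=1
Ev 2: PC=7 idx=1 pred=N actual=N -> ctr[1]=0
Ev 3: PC=7 idx=1 pred=N actual=N -> ctr[1]=0
Ev 4: PC=7 idx=1 pred=N actual=N -> ctr[1]=0
Ev 5: PC=6 idx=0 pred=T actual=N -> ctr[0]=1
Ev 6: PC=6 idx=0 pred=N actual=T -> ctr[0]=2
Ev 7: PC=6 idx=0 pred=T actual=N -> ctr[0]=1
Ev 8: PC=7 idx=1 pred=N actual=T -> ctr[1]=1
Ev 9: PC=1 idx=1 pred=N actual=T -> ctr[1]=2
Ev 10: PC=7 idx=1 pred=T actual=T -> ctr[1]=3
Ev 11: PC=6 idx=0 pred=N actual=T -> ctr[0]=2

Answer: 2 3 2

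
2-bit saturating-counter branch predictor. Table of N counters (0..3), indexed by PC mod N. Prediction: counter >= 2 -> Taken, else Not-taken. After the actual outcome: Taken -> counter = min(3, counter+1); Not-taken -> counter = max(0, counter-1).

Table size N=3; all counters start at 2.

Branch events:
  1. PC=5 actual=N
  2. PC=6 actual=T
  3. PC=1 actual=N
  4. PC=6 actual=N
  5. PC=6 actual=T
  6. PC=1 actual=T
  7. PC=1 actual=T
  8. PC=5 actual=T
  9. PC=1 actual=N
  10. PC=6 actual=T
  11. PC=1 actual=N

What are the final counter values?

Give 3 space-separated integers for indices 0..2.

Answer: 3 1 2

Derivation:
Ev 1: PC=5 idx=2 pred=T actual=N -> ctr[2]=1
Ev 2: PC=6 idx=0 pred=T actual=T -> ctr[0]=3
Ev 3: PC=1 idx=1 pred=T actual=N -> ctr[1]=1
Ev 4: PC=6 idx=0 pred=T actual=N -> ctr[0]=2
Ev 5: PC=6 idx=0 pred=T actual=T -> ctr[0]=3
Ev 6: PC=1 idx=1 pred=N actual=T -> ctr[1]=2
Ev 7: PC=1 idx=1 pred=T actual=T -> ctr[1]=3
Ev 8: PC=5 idx=2 pred=N actual=T -> ctr[2]=2
Ev 9: PC=1 idx=1 pred=T actual=N -> ctr[1]=2
Ev 10: PC=6 idx=0 pred=T actual=T -> ctr[0]=3
Ev 11: PC=1 idx=1 pred=T actual=N -> ctr[1]=1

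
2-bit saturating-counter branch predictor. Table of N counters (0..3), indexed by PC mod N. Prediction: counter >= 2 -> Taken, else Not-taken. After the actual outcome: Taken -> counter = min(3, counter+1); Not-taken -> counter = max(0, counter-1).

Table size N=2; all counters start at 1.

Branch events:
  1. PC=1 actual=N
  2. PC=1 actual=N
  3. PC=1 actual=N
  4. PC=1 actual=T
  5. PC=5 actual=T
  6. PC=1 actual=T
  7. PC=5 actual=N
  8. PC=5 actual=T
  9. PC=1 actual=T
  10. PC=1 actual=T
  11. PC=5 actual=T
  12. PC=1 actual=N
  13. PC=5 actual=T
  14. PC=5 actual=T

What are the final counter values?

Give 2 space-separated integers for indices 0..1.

Ev 1: PC=1 idx=1 pred=N actual=N -> ctr[1]=0
Ev 2: PC=1 idx=1 pred=N actual=N -> ctr[1]=0
Ev 3: PC=1 idx=1 pred=N actual=N -> ctr[1]=0
Ev 4: PC=1 idx=1 pred=N actual=T -> ctr[1]=1
Ev 5: PC=5 idx=1 pred=N actual=T -> ctr[1]=2
Ev 6: PC=1 idx=1 pred=T actual=T -> ctr[1]=3
Ev 7: PC=5 idx=1 pred=T actual=N -> ctr[1]=2
Ev 8: PC=5 idx=1 pred=T actual=T -> ctr[1]=3
Ev 9: PC=1 idx=1 pred=T actual=T -> ctr[1]=3
Ev 10: PC=1 idx=1 pred=T actual=T -> ctr[1]=3
Ev 11: PC=5 idx=1 pred=T actual=T -> ctr[1]=3
Ev 12: PC=1 idx=1 pred=T actual=N -> ctr[1]=2
Ev 13: PC=5 idx=1 pred=T actual=T -> ctr[1]=3
Ev 14: PC=5 idx=1 pred=T actual=T -> ctr[1]=3

Answer: 1 3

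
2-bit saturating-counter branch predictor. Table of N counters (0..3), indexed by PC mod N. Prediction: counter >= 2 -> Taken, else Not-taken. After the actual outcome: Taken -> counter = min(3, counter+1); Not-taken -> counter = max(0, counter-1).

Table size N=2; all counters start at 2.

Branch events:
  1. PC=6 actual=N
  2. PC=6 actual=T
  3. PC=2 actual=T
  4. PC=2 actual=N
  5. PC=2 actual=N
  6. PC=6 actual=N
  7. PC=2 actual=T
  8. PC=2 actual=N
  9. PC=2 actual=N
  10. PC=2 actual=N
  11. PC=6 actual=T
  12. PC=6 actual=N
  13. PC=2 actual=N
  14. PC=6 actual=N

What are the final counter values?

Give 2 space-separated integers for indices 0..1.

Answer: 0 2

Derivation:
Ev 1: PC=6 idx=0 pred=T actual=N -> ctr[0]=1
Ev 2: PC=6 idx=0 pred=N actual=T -> ctr[0]=2
Ev 3: PC=2 idx=0 pred=T actual=T -> ctr[0]=3
Ev 4: PC=2 idx=0 pred=T actual=N -> ctr[0]=2
Ev 5: PC=2 idx=0 pred=T actual=N -> ctr[0]=1
Ev 6: PC=6 idx=0 pred=N actual=N -> ctr[0]=0
Ev 7: PC=2 idx=0 pred=N actual=T -> ctr[0]=1
Ev 8: PC=2 idx=0 pred=N actual=N -> ctr[0]=0
Ev 9: PC=2 idx=0 pred=N actual=N -> ctr[0]=0
Ev 10: PC=2 idx=0 pred=N actual=N -> ctr[0]=0
Ev 11: PC=6 idx=0 pred=N actual=T -> ctr[0]=1
Ev 12: PC=6 idx=0 pred=N actual=N -> ctr[0]=0
Ev 13: PC=2 idx=0 pred=N actual=N -> ctr[0]=0
Ev 14: PC=6 idx=0 pred=N actual=N -> ctr[0]=0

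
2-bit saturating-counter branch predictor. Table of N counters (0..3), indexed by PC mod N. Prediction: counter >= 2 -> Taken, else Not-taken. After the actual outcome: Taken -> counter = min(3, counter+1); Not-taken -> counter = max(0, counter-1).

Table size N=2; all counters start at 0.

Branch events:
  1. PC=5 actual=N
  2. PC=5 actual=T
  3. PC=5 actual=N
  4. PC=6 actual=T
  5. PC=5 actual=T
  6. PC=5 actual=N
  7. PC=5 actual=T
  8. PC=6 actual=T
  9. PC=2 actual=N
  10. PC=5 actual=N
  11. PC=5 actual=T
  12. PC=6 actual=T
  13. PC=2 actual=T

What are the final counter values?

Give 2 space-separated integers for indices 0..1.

Ev 1: PC=5 idx=1 pred=N actual=N -> ctr[1]=0
Ev 2: PC=5 idx=1 pred=N actual=T -> ctr[1]=1
Ev 3: PC=5 idx=1 pred=N actual=N -> ctr[1]=0
Ev 4: PC=6 idx=0 pred=N actual=T -> ctr[0]=1
Ev 5: PC=5 idx=1 pred=N actual=T -> ctr[1]=1
Ev 6: PC=5 idx=1 pred=N actual=N -> ctr[1]=0
Ev 7: PC=5 idx=1 pred=N actual=T -> ctr[1]=1
Ev 8: PC=6 idx=0 pred=N actual=T -> ctr[0]=2
Ev 9: PC=2 idx=0 pred=T actual=N -> ctr[0]=1
Ev 10: PC=5 idx=1 pred=N actual=N -> ctr[1]=0
Ev 11: PC=5 idx=1 pred=N actual=T -> ctr[1]=1
Ev 12: PC=6 idx=0 pred=N actual=T -> ctr[0]=2
Ev 13: PC=2 idx=0 pred=T actual=T -> ctr[0]=3

Answer: 3 1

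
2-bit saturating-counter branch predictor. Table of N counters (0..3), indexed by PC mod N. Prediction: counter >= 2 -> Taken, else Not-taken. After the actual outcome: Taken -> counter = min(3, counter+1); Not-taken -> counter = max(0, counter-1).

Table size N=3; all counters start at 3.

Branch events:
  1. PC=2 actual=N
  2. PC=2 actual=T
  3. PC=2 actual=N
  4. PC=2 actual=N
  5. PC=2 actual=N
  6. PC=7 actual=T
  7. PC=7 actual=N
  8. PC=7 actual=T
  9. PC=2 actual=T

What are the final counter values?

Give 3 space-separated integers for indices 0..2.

Ev 1: PC=2 idx=2 pred=T actual=N -> ctr[2]=2
Ev 2: PC=2 idx=2 pred=T actual=T -> ctr[2]=3
Ev 3: PC=2 idx=2 pred=T actual=N -> ctr[2]=2
Ev 4: PC=2 idx=2 pred=T actual=N -> ctr[2]=1
Ev 5: PC=2 idx=2 pred=N actual=N -> ctr[2]=0
Ev 6: PC=7 idx=1 pred=T actual=T -> ctr[1]=3
Ev 7: PC=7 idx=1 pred=T actual=N -> ctr[1]=2
Ev 8: PC=7 idx=1 pred=T actual=T -> ctr[1]=3
Ev 9: PC=2 idx=2 pred=N actual=T -> ctr[2]=1

Answer: 3 3 1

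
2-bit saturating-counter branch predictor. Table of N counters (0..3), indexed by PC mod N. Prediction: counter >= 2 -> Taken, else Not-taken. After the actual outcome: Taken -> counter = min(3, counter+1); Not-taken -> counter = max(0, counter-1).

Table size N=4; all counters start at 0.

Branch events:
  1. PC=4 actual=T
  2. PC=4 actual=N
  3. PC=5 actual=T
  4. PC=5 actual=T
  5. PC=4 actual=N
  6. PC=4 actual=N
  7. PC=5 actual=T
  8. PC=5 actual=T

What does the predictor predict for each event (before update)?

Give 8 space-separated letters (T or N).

Answer: N N N N N N T T

Derivation:
Ev 1: PC=4 idx=0 pred=N actual=T -> ctr[0]=1
Ev 2: PC=4 idx=0 pred=N actual=N -> ctr[0]=0
Ev 3: PC=5 idx=1 pred=N actual=T -> ctr[1]=1
Ev 4: PC=5 idx=1 pred=N actual=T -> ctr[1]=2
Ev 5: PC=4 idx=0 pred=N actual=N -> ctr[0]=0
Ev 6: PC=4 idx=0 pred=N actual=N -> ctr[0]=0
Ev 7: PC=5 idx=1 pred=T actual=T -> ctr[1]=3
Ev 8: PC=5 idx=1 pred=T actual=T -> ctr[1]=3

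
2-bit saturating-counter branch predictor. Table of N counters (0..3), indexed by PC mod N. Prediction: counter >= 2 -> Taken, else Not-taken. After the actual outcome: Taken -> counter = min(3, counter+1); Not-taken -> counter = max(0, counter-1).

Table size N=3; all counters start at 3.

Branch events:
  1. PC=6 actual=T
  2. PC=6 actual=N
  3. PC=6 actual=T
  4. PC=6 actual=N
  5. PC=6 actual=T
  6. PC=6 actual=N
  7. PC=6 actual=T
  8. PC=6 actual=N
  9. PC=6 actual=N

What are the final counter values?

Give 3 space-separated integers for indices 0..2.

Answer: 1 3 3

Derivation:
Ev 1: PC=6 idx=0 pred=T actual=T -> ctr[0]=3
Ev 2: PC=6 idx=0 pred=T actual=N -> ctr[0]=2
Ev 3: PC=6 idx=0 pred=T actual=T -> ctr[0]=3
Ev 4: PC=6 idx=0 pred=T actual=N -> ctr[0]=2
Ev 5: PC=6 idx=0 pred=T actual=T -> ctr[0]=3
Ev 6: PC=6 idx=0 pred=T actual=N -> ctr[0]=2
Ev 7: PC=6 idx=0 pred=T actual=T -> ctr[0]=3
Ev 8: PC=6 idx=0 pred=T actual=N -> ctr[0]=2
Ev 9: PC=6 idx=0 pred=T actual=N -> ctr[0]=1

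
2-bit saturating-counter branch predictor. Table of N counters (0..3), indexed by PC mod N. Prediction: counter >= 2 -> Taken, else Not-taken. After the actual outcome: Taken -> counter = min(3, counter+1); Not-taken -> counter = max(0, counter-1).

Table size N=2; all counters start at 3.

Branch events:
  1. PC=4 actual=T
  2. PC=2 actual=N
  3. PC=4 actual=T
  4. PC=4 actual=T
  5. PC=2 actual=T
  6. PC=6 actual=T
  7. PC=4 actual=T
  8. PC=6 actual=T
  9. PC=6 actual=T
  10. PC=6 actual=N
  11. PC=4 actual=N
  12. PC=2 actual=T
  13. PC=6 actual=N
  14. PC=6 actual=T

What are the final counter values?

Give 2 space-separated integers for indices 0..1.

Ev 1: PC=4 idx=0 pred=T actual=T -> ctr[0]=3
Ev 2: PC=2 idx=0 pred=T actual=N -> ctr[0]=2
Ev 3: PC=4 idx=0 pred=T actual=T -> ctr[0]=3
Ev 4: PC=4 idx=0 pred=T actual=T -> ctr[0]=3
Ev 5: PC=2 idx=0 pred=T actual=T -> ctr[0]=3
Ev 6: PC=6 idx=0 pred=T actual=T -> ctr[0]=3
Ev 7: PC=4 idx=0 pred=T actual=T -> ctr[0]=3
Ev 8: PC=6 idx=0 pred=T actual=T -> ctr[0]=3
Ev 9: PC=6 idx=0 pred=T actual=T -> ctr[0]=3
Ev 10: PC=6 idx=0 pred=T actual=N -> ctr[0]=2
Ev 11: PC=4 idx=0 pred=T actual=N -> ctr[0]=1
Ev 12: PC=2 idx=0 pred=N actual=T -> ctr[0]=2
Ev 13: PC=6 idx=0 pred=T actual=N -> ctr[0]=1
Ev 14: PC=6 idx=0 pred=N actual=T -> ctr[0]=2

Answer: 2 3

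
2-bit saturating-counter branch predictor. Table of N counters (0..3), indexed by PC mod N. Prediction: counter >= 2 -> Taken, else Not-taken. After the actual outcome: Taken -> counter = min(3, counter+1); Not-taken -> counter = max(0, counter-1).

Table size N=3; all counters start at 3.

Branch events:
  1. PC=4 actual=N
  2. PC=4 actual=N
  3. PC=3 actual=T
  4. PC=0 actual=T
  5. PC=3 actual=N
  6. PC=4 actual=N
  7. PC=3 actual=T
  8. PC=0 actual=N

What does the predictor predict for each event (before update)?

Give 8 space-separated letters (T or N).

Answer: T T T T T N T T

Derivation:
Ev 1: PC=4 idx=1 pred=T actual=N -> ctr[1]=2
Ev 2: PC=4 idx=1 pred=T actual=N -> ctr[1]=1
Ev 3: PC=3 idx=0 pred=T actual=T -> ctr[0]=3
Ev 4: PC=0 idx=0 pred=T actual=T -> ctr[0]=3
Ev 5: PC=3 idx=0 pred=T actual=N -> ctr[0]=2
Ev 6: PC=4 idx=1 pred=N actual=N -> ctr[1]=0
Ev 7: PC=3 idx=0 pred=T actual=T -> ctr[0]=3
Ev 8: PC=0 idx=0 pred=T actual=N -> ctr[0]=2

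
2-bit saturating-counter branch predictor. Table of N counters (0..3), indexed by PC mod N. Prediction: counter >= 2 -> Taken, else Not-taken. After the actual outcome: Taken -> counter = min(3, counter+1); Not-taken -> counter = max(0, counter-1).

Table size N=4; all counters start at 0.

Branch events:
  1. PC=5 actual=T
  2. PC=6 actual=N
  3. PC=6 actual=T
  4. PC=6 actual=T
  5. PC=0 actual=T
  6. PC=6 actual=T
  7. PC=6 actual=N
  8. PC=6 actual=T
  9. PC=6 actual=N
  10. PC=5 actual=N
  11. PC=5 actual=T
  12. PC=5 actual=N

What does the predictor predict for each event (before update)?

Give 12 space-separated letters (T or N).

Ev 1: PC=5 idx=1 pred=N actual=T -> ctr[1]=1
Ev 2: PC=6 idx=2 pred=N actual=N -> ctr[2]=0
Ev 3: PC=6 idx=2 pred=N actual=T -> ctr[2]=1
Ev 4: PC=6 idx=2 pred=N actual=T -> ctr[2]=2
Ev 5: PC=0 idx=0 pred=N actual=T -> ctr[0]=1
Ev 6: PC=6 idx=2 pred=T actual=T -> ctr[2]=3
Ev 7: PC=6 idx=2 pred=T actual=N -> ctr[2]=2
Ev 8: PC=6 idx=2 pred=T actual=T -> ctr[2]=3
Ev 9: PC=6 idx=2 pred=T actual=N -> ctr[2]=2
Ev 10: PC=5 idx=1 pred=N actual=N -> ctr[1]=0
Ev 11: PC=5 idx=1 pred=N actual=T -> ctr[1]=1
Ev 12: PC=5 idx=1 pred=N actual=N -> ctr[1]=0

Answer: N N N N N T T T T N N N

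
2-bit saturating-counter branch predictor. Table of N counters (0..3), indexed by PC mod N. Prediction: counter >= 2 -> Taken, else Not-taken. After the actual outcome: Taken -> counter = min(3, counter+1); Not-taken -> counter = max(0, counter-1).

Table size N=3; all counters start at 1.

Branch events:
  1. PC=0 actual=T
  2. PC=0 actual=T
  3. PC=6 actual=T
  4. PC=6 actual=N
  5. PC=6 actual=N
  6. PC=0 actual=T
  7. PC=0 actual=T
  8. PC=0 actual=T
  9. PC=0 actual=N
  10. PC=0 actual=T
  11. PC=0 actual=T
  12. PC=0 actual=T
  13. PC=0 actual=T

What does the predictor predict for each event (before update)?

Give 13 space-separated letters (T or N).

Ev 1: PC=0 idx=0 pred=N actual=T -> ctr[0]=2
Ev 2: PC=0 idx=0 pred=T actual=T -> ctr[0]=3
Ev 3: PC=6 idx=0 pred=T actual=T -> ctr[0]=3
Ev 4: PC=6 idx=0 pred=T actual=N -> ctr[0]=2
Ev 5: PC=6 idx=0 pred=T actual=N -> ctr[0]=1
Ev 6: PC=0 idx=0 pred=N actual=T -> ctr[0]=2
Ev 7: PC=0 idx=0 pred=T actual=T -> ctr[0]=3
Ev 8: PC=0 idx=0 pred=T actual=T -> ctr[0]=3
Ev 9: PC=0 idx=0 pred=T actual=N -> ctr[0]=2
Ev 10: PC=0 idx=0 pred=T actual=T -> ctr[0]=3
Ev 11: PC=0 idx=0 pred=T actual=T -> ctr[0]=3
Ev 12: PC=0 idx=0 pred=T actual=T -> ctr[0]=3
Ev 13: PC=0 idx=0 pred=T actual=T -> ctr[0]=3

Answer: N T T T T N T T T T T T T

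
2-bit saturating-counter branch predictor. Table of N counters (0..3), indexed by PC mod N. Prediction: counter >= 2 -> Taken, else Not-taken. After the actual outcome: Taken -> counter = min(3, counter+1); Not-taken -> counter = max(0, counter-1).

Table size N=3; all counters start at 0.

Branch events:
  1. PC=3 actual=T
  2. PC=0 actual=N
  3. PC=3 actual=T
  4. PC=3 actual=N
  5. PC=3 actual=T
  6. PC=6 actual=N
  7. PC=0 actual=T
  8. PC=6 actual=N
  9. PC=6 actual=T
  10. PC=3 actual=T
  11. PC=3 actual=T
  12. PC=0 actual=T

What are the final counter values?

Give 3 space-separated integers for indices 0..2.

Answer: 3 0 0

Derivation:
Ev 1: PC=3 idx=0 pred=N actual=T -> ctr[0]=1
Ev 2: PC=0 idx=0 pred=N actual=N -> ctr[0]=0
Ev 3: PC=3 idx=0 pred=N actual=T -> ctr[0]=1
Ev 4: PC=3 idx=0 pred=N actual=N -> ctr[0]=0
Ev 5: PC=3 idx=0 pred=N actual=T -> ctr[0]=1
Ev 6: PC=6 idx=0 pred=N actual=N -> ctr[0]=0
Ev 7: PC=0 idx=0 pred=N actual=T -> ctr[0]=1
Ev 8: PC=6 idx=0 pred=N actual=N -> ctr[0]=0
Ev 9: PC=6 idx=0 pred=N actual=T -> ctr[0]=1
Ev 10: PC=3 idx=0 pred=N actual=T -> ctr[0]=2
Ev 11: PC=3 idx=0 pred=T actual=T -> ctr[0]=3
Ev 12: PC=0 idx=0 pred=T actual=T -> ctr[0]=3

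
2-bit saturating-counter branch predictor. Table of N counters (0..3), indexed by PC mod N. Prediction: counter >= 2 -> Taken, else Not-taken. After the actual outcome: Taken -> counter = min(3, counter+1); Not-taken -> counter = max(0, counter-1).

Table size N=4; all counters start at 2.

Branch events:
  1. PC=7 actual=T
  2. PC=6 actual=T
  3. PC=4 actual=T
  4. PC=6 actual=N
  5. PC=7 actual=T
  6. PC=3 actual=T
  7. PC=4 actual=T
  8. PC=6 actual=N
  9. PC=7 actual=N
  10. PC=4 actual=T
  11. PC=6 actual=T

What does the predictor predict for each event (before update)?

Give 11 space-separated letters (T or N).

Ev 1: PC=7 idx=3 pred=T actual=T -> ctr[3]=3
Ev 2: PC=6 idx=2 pred=T actual=T -> ctr[2]=3
Ev 3: PC=4 idx=0 pred=T actual=T -> ctr[0]=3
Ev 4: PC=6 idx=2 pred=T actual=N -> ctr[2]=2
Ev 5: PC=7 idx=3 pred=T actual=T -> ctr[3]=3
Ev 6: PC=3 idx=3 pred=T actual=T -> ctr[3]=3
Ev 7: PC=4 idx=0 pred=T actual=T -> ctr[0]=3
Ev 8: PC=6 idx=2 pred=T actual=N -> ctr[2]=1
Ev 9: PC=7 idx=3 pred=T actual=N -> ctr[3]=2
Ev 10: PC=4 idx=0 pred=T actual=T -> ctr[0]=3
Ev 11: PC=6 idx=2 pred=N actual=T -> ctr[2]=2

Answer: T T T T T T T T T T N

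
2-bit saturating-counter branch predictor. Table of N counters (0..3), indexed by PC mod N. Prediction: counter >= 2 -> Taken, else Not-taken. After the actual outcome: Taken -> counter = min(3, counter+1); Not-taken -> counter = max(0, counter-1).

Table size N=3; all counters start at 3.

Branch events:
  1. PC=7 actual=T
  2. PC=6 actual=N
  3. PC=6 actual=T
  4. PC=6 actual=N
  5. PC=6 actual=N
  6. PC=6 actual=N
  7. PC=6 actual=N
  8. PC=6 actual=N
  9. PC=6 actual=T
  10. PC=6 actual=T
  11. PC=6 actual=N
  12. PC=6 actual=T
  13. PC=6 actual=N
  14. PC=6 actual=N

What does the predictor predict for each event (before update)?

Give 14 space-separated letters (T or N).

Answer: T T T T T N N N N N T N T N

Derivation:
Ev 1: PC=7 idx=1 pred=T actual=T -> ctr[1]=3
Ev 2: PC=6 idx=0 pred=T actual=N -> ctr[0]=2
Ev 3: PC=6 idx=0 pred=T actual=T -> ctr[0]=3
Ev 4: PC=6 idx=0 pred=T actual=N -> ctr[0]=2
Ev 5: PC=6 idx=0 pred=T actual=N -> ctr[0]=1
Ev 6: PC=6 idx=0 pred=N actual=N -> ctr[0]=0
Ev 7: PC=6 idx=0 pred=N actual=N -> ctr[0]=0
Ev 8: PC=6 idx=0 pred=N actual=N -> ctr[0]=0
Ev 9: PC=6 idx=0 pred=N actual=T -> ctr[0]=1
Ev 10: PC=6 idx=0 pred=N actual=T -> ctr[0]=2
Ev 11: PC=6 idx=0 pred=T actual=N -> ctr[0]=1
Ev 12: PC=6 idx=0 pred=N actual=T -> ctr[0]=2
Ev 13: PC=6 idx=0 pred=T actual=N -> ctr[0]=1
Ev 14: PC=6 idx=0 pred=N actual=N -> ctr[0]=0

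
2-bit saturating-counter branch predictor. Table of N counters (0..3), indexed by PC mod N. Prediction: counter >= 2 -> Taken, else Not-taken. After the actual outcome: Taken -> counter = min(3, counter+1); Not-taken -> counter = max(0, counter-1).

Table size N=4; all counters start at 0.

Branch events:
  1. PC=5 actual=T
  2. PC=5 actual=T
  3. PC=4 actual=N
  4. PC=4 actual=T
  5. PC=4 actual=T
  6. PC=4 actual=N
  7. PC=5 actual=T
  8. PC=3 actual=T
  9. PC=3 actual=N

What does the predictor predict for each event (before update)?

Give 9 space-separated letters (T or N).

Answer: N N N N N T T N N

Derivation:
Ev 1: PC=5 idx=1 pred=N actual=T -> ctr[1]=1
Ev 2: PC=5 idx=1 pred=N actual=T -> ctr[1]=2
Ev 3: PC=4 idx=0 pred=N actual=N -> ctr[0]=0
Ev 4: PC=4 idx=0 pred=N actual=T -> ctr[0]=1
Ev 5: PC=4 idx=0 pred=N actual=T -> ctr[0]=2
Ev 6: PC=4 idx=0 pred=T actual=N -> ctr[0]=1
Ev 7: PC=5 idx=1 pred=T actual=T -> ctr[1]=3
Ev 8: PC=3 idx=3 pred=N actual=T -> ctr[3]=1
Ev 9: PC=3 idx=3 pred=N actual=N -> ctr[3]=0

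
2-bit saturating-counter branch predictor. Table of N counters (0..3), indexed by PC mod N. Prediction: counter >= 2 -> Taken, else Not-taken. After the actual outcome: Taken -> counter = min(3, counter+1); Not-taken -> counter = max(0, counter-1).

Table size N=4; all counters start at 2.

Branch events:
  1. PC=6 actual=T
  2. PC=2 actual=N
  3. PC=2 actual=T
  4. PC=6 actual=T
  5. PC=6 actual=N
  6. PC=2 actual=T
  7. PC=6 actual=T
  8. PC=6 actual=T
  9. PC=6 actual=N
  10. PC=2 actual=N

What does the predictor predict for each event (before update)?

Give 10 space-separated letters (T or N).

Ev 1: PC=6 idx=2 pred=T actual=T -> ctr[2]=3
Ev 2: PC=2 idx=2 pred=T actual=N -> ctr[2]=2
Ev 3: PC=2 idx=2 pred=T actual=T -> ctr[2]=3
Ev 4: PC=6 idx=2 pred=T actual=T -> ctr[2]=3
Ev 5: PC=6 idx=2 pred=T actual=N -> ctr[2]=2
Ev 6: PC=2 idx=2 pred=T actual=T -> ctr[2]=3
Ev 7: PC=6 idx=2 pred=T actual=T -> ctr[2]=3
Ev 8: PC=6 idx=2 pred=T actual=T -> ctr[2]=3
Ev 9: PC=6 idx=2 pred=T actual=N -> ctr[2]=2
Ev 10: PC=2 idx=2 pred=T actual=N -> ctr[2]=1

Answer: T T T T T T T T T T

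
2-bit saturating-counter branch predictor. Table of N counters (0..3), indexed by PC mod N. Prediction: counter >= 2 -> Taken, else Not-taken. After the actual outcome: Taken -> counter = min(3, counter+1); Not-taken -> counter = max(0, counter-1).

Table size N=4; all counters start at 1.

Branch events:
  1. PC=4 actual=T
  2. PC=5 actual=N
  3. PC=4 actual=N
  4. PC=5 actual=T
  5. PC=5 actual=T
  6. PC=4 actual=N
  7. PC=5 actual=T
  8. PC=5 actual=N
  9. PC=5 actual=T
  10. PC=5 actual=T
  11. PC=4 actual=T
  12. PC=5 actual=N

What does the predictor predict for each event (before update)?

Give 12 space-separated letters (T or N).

Answer: N N T N N N T T T T N T

Derivation:
Ev 1: PC=4 idx=0 pred=N actual=T -> ctr[0]=2
Ev 2: PC=5 idx=1 pred=N actual=N -> ctr[1]=0
Ev 3: PC=4 idx=0 pred=T actual=N -> ctr[0]=1
Ev 4: PC=5 idx=1 pred=N actual=T -> ctr[1]=1
Ev 5: PC=5 idx=1 pred=N actual=T -> ctr[1]=2
Ev 6: PC=4 idx=0 pred=N actual=N -> ctr[0]=0
Ev 7: PC=5 idx=1 pred=T actual=T -> ctr[1]=3
Ev 8: PC=5 idx=1 pred=T actual=N -> ctr[1]=2
Ev 9: PC=5 idx=1 pred=T actual=T -> ctr[1]=3
Ev 10: PC=5 idx=1 pred=T actual=T -> ctr[1]=3
Ev 11: PC=4 idx=0 pred=N actual=T -> ctr[0]=1
Ev 12: PC=5 idx=1 pred=T actual=N -> ctr[1]=2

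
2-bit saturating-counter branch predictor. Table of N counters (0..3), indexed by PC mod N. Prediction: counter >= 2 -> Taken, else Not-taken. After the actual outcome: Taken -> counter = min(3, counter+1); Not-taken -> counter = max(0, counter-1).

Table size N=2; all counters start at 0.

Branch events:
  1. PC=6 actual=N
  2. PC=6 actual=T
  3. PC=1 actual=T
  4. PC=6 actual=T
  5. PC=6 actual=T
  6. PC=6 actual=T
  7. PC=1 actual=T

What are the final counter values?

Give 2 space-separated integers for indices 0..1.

Answer: 3 2

Derivation:
Ev 1: PC=6 idx=0 pred=N actual=N -> ctr[0]=0
Ev 2: PC=6 idx=0 pred=N actual=T -> ctr[0]=1
Ev 3: PC=1 idx=1 pred=N actual=T -> ctr[1]=1
Ev 4: PC=6 idx=0 pred=N actual=T -> ctr[0]=2
Ev 5: PC=6 idx=0 pred=T actual=T -> ctr[0]=3
Ev 6: PC=6 idx=0 pred=T actual=T -> ctr[0]=3
Ev 7: PC=1 idx=1 pred=N actual=T -> ctr[1]=2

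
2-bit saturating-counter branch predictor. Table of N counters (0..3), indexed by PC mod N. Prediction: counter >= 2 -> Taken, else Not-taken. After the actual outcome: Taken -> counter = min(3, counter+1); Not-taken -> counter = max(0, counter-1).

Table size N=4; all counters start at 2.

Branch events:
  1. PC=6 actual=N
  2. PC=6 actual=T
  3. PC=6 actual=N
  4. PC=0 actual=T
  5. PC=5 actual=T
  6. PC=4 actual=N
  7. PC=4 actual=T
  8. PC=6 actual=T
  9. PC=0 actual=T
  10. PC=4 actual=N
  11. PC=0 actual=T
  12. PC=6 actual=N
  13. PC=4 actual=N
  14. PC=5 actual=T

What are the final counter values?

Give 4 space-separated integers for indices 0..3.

Answer: 2 3 1 2

Derivation:
Ev 1: PC=6 idx=2 pred=T actual=N -> ctr[2]=1
Ev 2: PC=6 idx=2 pred=N actual=T -> ctr[2]=2
Ev 3: PC=6 idx=2 pred=T actual=N -> ctr[2]=1
Ev 4: PC=0 idx=0 pred=T actual=T -> ctr[0]=3
Ev 5: PC=5 idx=1 pred=T actual=T -> ctr[1]=3
Ev 6: PC=4 idx=0 pred=T actual=N -> ctr[0]=2
Ev 7: PC=4 idx=0 pred=T actual=T -> ctr[0]=3
Ev 8: PC=6 idx=2 pred=N actual=T -> ctr[2]=2
Ev 9: PC=0 idx=0 pred=T actual=T -> ctr[0]=3
Ev 10: PC=4 idx=0 pred=T actual=N -> ctr[0]=2
Ev 11: PC=0 idx=0 pred=T actual=T -> ctr[0]=3
Ev 12: PC=6 idx=2 pred=T actual=N -> ctr[2]=1
Ev 13: PC=4 idx=0 pred=T actual=N -> ctr[0]=2
Ev 14: PC=5 idx=1 pred=T actual=T -> ctr[1]=3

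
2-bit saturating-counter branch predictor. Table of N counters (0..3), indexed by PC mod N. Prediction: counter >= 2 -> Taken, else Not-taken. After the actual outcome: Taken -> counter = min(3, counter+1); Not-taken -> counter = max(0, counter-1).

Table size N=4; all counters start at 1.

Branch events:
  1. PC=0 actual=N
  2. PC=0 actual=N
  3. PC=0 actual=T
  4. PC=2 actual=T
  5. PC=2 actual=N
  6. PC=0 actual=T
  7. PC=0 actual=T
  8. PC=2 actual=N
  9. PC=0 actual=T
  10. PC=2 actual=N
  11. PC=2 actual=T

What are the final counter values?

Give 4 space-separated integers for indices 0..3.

Answer: 3 1 1 1

Derivation:
Ev 1: PC=0 idx=0 pred=N actual=N -> ctr[0]=0
Ev 2: PC=0 idx=0 pred=N actual=N -> ctr[0]=0
Ev 3: PC=0 idx=0 pred=N actual=T -> ctr[0]=1
Ev 4: PC=2 idx=2 pred=N actual=T -> ctr[2]=2
Ev 5: PC=2 idx=2 pred=T actual=N -> ctr[2]=1
Ev 6: PC=0 idx=0 pred=N actual=T -> ctr[0]=2
Ev 7: PC=0 idx=0 pred=T actual=T -> ctr[0]=3
Ev 8: PC=2 idx=2 pred=N actual=N -> ctr[2]=0
Ev 9: PC=0 idx=0 pred=T actual=T -> ctr[0]=3
Ev 10: PC=2 idx=2 pred=N actual=N -> ctr[2]=0
Ev 11: PC=2 idx=2 pred=N actual=T -> ctr[2]=1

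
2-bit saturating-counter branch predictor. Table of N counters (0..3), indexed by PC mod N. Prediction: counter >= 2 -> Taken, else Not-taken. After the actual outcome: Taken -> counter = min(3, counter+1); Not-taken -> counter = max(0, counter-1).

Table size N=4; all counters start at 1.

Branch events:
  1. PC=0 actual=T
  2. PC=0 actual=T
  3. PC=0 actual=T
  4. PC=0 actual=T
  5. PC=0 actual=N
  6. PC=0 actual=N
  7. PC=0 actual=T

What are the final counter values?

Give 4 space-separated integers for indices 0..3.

Answer: 2 1 1 1

Derivation:
Ev 1: PC=0 idx=0 pred=N actual=T -> ctr[0]=2
Ev 2: PC=0 idx=0 pred=T actual=T -> ctr[0]=3
Ev 3: PC=0 idx=0 pred=T actual=T -> ctr[0]=3
Ev 4: PC=0 idx=0 pred=T actual=T -> ctr[0]=3
Ev 5: PC=0 idx=0 pred=T actual=N -> ctr[0]=2
Ev 6: PC=0 idx=0 pred=T actual=N -> ctr[0]=1
Ev 7: PC=0 idx=0 pred=N actual=T -> ctr[0]=2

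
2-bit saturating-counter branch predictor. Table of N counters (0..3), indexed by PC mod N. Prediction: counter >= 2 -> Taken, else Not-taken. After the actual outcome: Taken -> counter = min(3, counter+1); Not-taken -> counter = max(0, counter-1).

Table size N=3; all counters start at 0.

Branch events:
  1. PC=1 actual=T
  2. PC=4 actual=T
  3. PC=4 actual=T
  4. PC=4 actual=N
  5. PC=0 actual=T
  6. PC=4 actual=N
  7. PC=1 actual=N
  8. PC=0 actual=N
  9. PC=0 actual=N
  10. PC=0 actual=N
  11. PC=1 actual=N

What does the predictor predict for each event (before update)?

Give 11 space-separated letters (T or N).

Answer: N N T T N T N N N N N

Derivation:
Ev 1: PC=1 idx=1 pred=N actual=T -> ctr[1]=1
Ev 2: PC=4 idx=1 pred=N actual=T -> ctr[1]=2
Ev 3: PC=4 idx=1 pred=T actual=T -> ctr[1]=3
Ev 4: PC=4 idx=1 pred=T actual=N -> ctr[1]=2
Ev 5: PC=0 idx=0 pred=N actual=T -> ctr[0]=1
Ev 6: PC=4 idx=1 pred=T actual=N -> ctr[1]=1
Ev 7: PC=1 idx=1 pred=N actual=N -> ctr[1]=0
Ev 8: PC=0 idx=0 pred=N actual=N -> ctr[0]=0
Ev 9: PC=0 idx=0 pred=N actual=N -> ctr[0]=0
Ev 10: PC=0 idx=0 pred=N actual=N -> ctr[0]=0
Ev 11: PC=1 idx=1 pred=N actual=N -> ctr[1]=0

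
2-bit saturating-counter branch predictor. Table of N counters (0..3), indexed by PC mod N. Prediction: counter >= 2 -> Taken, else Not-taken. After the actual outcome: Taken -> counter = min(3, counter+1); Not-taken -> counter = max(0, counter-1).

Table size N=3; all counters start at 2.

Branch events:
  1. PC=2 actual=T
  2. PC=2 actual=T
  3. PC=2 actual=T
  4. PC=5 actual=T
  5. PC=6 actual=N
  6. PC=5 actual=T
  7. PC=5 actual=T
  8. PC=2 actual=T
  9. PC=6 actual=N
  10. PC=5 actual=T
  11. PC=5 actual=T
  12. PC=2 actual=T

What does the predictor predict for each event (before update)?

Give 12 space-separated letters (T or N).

Answer: T T T T T T T T N T T T

Derivation:
Ev 1: PC=2 idx=2 pred=T actual=T -> ctr[2]=3
Ev 2: PC=2 idx=2 pred=T actual=T -> ctr[2]=3
Ev 3: PC=2 idx=2 pred=T actual=T -> ctr[2]=3
Ev 4: PC=5 idx=2 pred=T actual=T -> ctr[2]=3
Ev 5: PC=6 idx=0 pred=T actual=N -> ctr[0]=1
Ev 6: PC=5 idx=2 pred=T actual=T -> ctr[2]=3
Ev 7: PC=5 idx=2 pred=T actual=T -> ctr[2]=3
Ev 8: PC=2 idx=2 pred=T actual=T -> ctr[2]=3
Ev 9: PC=6 idx=0 pred=N actual=N -> ctr[0]=0
Ev 10: PC=5 idx=2 pred=T actual=T -> ctr[2]=3
Ev 11: PC=5 idx=2 pred=T actual=T -> ctr[2]=3
Ev 12: PC=2 idx=2 pred=T actual=T -> ctr[2]=3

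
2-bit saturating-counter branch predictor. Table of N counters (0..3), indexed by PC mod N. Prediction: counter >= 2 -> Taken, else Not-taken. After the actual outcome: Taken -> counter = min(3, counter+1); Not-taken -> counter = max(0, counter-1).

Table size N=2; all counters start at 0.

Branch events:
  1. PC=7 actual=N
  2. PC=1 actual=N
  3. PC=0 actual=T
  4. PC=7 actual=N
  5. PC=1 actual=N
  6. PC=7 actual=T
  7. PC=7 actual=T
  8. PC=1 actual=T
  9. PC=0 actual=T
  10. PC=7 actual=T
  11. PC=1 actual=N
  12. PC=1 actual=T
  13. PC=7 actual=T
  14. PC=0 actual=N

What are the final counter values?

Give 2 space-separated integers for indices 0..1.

Answer: 1 3

Derivation:
Ev 1: PC=7 idx=1 pred=N actual=N -> ctr[1]=0
Ev 2: PC=1 idx=1 pred=N actual=N -> ctr[1]=0
Ev 3: PC=0 idx=0 pred=N actual=T -> ctr[0]=1
Ev 4: PC=7 idx=1 pred=N actual=N -> ctr[1]=0
Ev 5: PC=1 idx=1 pred=N actual=N -> ctr[1]=0
Ev 6: PC=7 idx=1 pred=N actual=T -> ctr[1]=1
Ev 7: PC=7 idx=1 pred=N actual=T -> ctr[1]=2
Ev 8: PC=1 idx=1 pred=T actual=T -> ctr[1]=3
Ev 9: PC=0 idx=0 pred=N actual=T -> ctr[0]=2
Ev 10: PC=7 idx=1 pred=T actual=T -> ctr[1]=3
Ev 11: PC=1 idx=1 pred=T actual=N -> ctr[1]=2
Ev 12: PC=1 idx=1 pred=T actual=T -> ctr[1]=3
Ev 13: PC=7 idx=1 pred=T actual=T -> ctr[1]=3
Ev 14: PC=0 idx=0 pred=T actual=N -> ctr[0]=1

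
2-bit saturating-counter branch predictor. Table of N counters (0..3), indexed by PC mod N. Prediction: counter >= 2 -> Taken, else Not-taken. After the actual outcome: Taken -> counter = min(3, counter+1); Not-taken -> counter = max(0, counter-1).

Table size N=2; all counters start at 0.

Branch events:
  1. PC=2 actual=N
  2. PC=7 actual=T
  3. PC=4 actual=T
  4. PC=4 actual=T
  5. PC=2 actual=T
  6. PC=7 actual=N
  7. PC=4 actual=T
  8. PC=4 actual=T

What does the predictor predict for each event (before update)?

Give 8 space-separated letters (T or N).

Answer: N N N N T N T T

Derivation:
Ev 1: PC=2 idx=0 pred=N actual=N -> ctr[0]=0
Ev 2: PC=7 idx=1 pred=N actual=T -> ctr[1]=1
Ev 3: PC=4 idx=0 pred=N actual=T -> ctr[0]=1
Ev 4: PC=4 idx=0 pred=N actual=T -> ctr[0]=2
Ev 5: PC=2 idx=0 pred=T actual=T -> ctr[0]=3
Ev 6: PC=7 idx=1 pred=N actual=N -> ctr[1]=0
Ev 7: PC=4 idx=0 pred=T actual=T -> ctr[0]=3
Ev 8: PC=4 idx=0 pred=T actual=T -> ctr[0]=3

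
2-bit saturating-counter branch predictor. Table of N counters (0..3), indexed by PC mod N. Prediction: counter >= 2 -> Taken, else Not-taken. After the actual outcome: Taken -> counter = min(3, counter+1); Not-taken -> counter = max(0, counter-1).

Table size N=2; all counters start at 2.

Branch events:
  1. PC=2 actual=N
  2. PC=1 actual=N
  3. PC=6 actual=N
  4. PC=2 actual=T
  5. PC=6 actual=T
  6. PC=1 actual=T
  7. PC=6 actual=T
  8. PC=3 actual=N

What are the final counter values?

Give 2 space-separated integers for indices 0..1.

Answer: 3 1

Derivation:
Ev 1: PC=2 idx=0 pred=T actual=N -> ctr[0]=1
Ev 2: PC=1 idx=1 pred=T actual=N -> ctr[1]=1
Ev 3: PC=6 idx=0 pred=N actual=N -> ctr[0]=0
Ev 4: PC=2 idx=0 pred=N actual=T -> ctr[0]=1
Ev 5: PC=6 idx=0 pred=N actual=T -> ctr[0]=2
Ev 6: PC=1 idx=1 pred=N actual=T -> ctr[1]=2
Ev 7: PC=6 idx=0 pred=T actual=T -> ctr[0]=3
Ev 8: PC=3 idx=1 pred=T actual=N -> ctr[1]=1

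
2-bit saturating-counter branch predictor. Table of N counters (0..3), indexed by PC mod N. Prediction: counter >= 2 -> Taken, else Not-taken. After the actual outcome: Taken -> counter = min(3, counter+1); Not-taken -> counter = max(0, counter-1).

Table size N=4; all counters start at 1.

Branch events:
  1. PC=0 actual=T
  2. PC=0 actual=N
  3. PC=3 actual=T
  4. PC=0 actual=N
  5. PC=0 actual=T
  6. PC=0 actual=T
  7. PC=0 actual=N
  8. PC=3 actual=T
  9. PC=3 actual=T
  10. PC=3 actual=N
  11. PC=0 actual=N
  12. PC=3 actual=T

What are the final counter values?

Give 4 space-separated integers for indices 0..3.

Answer: 0 1 1 3

Derivation:
Ev 1: PC=0 idx=0 pred=N actual=T -> ctr[0]=2
Ev 2: PC=0 idx=0 pred=T actual=N -> ctr[0]=1
Ev 3: PC=3 idx=3 pred=N actual=T -> ctr[3]=2
Ev 4: PC=0 idx=0 pred=N actual=N -> ctr[0]=0
Ev 5: PC=0 idx=0 pred=N actual=T -> ctr[0]=1
Ev 6: PC=0 idx=0 pred=N actual=T -> ctr[0]=2
Ev 7: PC=0 idx=0 pred=T actual=N -> ctr[0]=1
Ev 8: PC=3 idx=3 pred=T actual=T -> ctr[3]=3
Ev 9: PC=3 idx=3 pred=T actual=T -> ctr[3]=3
Ev 10: PC=3 idx=3 pred=T actual=N -> ctr[3]=2
Ev 11: PC=0 idx=0 pred=N actual=N -> ctr[0]=0
Ev 12: PC=3 idx=3 pred=T actual=T -> ctr[3]=3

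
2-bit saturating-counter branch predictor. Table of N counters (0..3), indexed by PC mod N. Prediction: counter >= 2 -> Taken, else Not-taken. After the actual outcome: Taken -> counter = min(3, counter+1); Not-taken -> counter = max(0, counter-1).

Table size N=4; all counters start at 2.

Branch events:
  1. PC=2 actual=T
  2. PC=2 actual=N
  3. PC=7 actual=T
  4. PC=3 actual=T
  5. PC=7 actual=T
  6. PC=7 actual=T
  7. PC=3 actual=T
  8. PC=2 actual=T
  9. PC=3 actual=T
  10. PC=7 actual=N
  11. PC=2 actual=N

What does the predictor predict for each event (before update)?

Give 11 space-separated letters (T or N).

Ev 1: PC=2 idx=2 pred=T actual=T -> ctr[2]=3
Ev 2: PC=2 idx=2 pred=T actual=N -> ctr[2]=2
Ev 3: PC=7 idx=3 pred=T actual=T -> ctr[3]=3
Ev 4: PC=3 idx=3 pred=T actual=T -> ctr[3]=3
Ev 5: PC=7 idx=3 pred=T actual=T -> ctr[3]=3
Ev 6: PC=7 idx=3 pred=T actual=T -> ctr[3]=3
Ev 7: PC=3 idx=3 pred=T actual=T -> ctr[3]=3
Ev 8: PC=2 idx=2 pred=T actual=T -> ctr[2]=3
Ev 9: PC=3 idx=3 pred=T actual=T -> ctr[3]=3
Ev 10: PC=7 idx=3 pred=T actual=N -> ctr[3]=2
Ev 11: PC=2 idx=2 pred=T actual=N -> ctr[2]=2

Answer: T T T T T T T T T T T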